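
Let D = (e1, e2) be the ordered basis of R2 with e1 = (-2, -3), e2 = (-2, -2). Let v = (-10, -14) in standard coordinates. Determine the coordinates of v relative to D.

We seek scalars with c_1 e1 + c_2 e2 = v; equivalently solve M c = v where the columns of M are e1, e2.
System: -2c_1 - 2c_2 = -10, -3c_1 - 2c_2 = -14; solving gives c_1 = 4, c_2 = 1.
Check: 4e1 + e2 = (-10, -14).

(4, 1)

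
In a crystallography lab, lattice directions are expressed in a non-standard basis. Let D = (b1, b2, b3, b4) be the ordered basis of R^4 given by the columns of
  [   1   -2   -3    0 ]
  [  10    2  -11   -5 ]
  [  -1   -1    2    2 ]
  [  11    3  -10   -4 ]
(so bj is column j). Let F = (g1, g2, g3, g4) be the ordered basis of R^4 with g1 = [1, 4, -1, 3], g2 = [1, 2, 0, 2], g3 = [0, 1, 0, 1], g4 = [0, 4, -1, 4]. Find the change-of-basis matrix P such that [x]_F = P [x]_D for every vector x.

[[-1, -1, -1, -1], [2, -1, -2, 1], [2, 0, 1, 1], [2, 2, -1, -1]]

Column j of P is [bj]_F, since P maps D-coordinates to F-coordinates.
Expressing b1 in F: b1 = -g1 + 2g2 + 2g3 + 2g4, so column 1 of P is [-1, 2, 2, 2].
Doing the same for each bj gives P = [[-1, -1, -1, -1], [2, -1, -2, 1], [2, 0, 1, 1], [2, 2, -1, -1]].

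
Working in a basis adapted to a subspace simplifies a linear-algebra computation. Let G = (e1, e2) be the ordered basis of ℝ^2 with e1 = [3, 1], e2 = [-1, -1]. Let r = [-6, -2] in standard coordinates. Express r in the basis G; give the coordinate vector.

[-2, 0]

We seek scalars with c_1 e1 + c_2 e2 = r; equivalently solve M c = r where the columns of M are e1, e2.
System: 3c_1 - c_2 = -6, c_1 - c_2 = -2; solving gives c_1 = -2, c_2 = 0.
Check: -2e1 + 0·e2 = [-6, -2].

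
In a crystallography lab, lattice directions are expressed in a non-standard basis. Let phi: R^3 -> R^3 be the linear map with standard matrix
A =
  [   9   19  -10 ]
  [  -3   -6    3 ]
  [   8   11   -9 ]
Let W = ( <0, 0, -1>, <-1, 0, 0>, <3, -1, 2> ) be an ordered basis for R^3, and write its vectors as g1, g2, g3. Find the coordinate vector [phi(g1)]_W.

Compute phi(g1) = A g1 = <10, -3, 9> in standard coordinates.
Then write this in W-coordinates: solve for y in y_1 g1 + ... + y_3 g3 = <10, -3, 9>.
This gives y = <-3, -1, 3>, which is column 1 of [phi]_W.

<-3, -1, 3>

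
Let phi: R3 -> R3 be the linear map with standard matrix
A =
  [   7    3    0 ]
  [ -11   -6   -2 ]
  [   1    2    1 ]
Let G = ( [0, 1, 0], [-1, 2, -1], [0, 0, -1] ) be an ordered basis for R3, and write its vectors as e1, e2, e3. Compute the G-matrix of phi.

Let P have columns e1, ..., e3. Then [phi]_G = P^(-1) A P.
Here det P = -1, so P^(-1) is integer; computing A P first and then P^(-1)(A P) gives [[0, -1, 2], [-3, 1, 0], [1, -3, 1]].

[[0, -1, 2], [-3, 1, 0], [1, -3, 1]]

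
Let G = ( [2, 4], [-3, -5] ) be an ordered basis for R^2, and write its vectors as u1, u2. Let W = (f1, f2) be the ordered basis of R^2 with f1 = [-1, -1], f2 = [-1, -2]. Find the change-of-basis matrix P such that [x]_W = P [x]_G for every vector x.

Take x = uj: its G-coordinates are the j-th standard unit vector, so P e_j — column j of P — equals [uj]_W.
u1 = 0·f1 - 2f2, giving column 1 = [0, -2]; repeating for each j gives P = [[0, 1], [-2, 2]].

[[0, 1], [-2, 2]]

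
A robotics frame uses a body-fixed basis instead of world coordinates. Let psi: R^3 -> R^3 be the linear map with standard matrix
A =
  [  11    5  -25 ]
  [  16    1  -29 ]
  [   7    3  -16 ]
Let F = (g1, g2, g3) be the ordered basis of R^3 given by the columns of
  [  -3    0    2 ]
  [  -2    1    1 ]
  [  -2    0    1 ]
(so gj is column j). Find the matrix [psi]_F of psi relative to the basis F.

[[-3, -1, 0], [3, -2, 3], [-1, 1, 1]]

The j-th column of [psi]_F is [psi(gj)]_F.
psi(g1) = A g1 = <7, 8, 5> = -3g1 + 3g2 - g3, so column 1 is <-3, 3, -1>.
Repeating for g2, g3 and assembling the columns gives [[-3, -1, 0], [3, -2, 3], [-1, 1, 1]].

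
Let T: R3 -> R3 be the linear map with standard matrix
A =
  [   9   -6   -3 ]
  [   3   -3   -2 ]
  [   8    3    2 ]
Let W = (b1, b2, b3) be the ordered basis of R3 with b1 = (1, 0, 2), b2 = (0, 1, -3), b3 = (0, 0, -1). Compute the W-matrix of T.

With P the matrix whose columns are b1, ..., b3, [T]_W = P^(-1) A P.
Column by column: T(b1) = A b1 = (3, -1, 12); its W-coordinates (3, -1, -3) give column 1.
Continuing for each basis vector yields [T]_W = [[3, 3, 3], [-1, 3, 2], [-3, 0, 2]].

[[3, 3, 3], [-1, 3, 2], [-3, 0, 2]]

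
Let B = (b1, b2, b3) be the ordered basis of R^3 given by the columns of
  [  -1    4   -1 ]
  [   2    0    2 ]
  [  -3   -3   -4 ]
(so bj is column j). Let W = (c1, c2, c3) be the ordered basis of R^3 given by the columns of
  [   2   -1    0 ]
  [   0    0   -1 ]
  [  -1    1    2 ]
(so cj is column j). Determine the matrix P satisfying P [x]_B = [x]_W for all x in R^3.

[[0, 1, -1], [1, -2, -1], [-2, 0, -2]]

Let M have columns bj and N have columns cj. Then for every x, N [x]_W = x = M [x]_B, so P = N^(-1) M.
Since det N = 1, N^(-1) has integer entries; multiplying gives P = [[0, 1, -1], [1, -2, -1], [-2, 0, -2]].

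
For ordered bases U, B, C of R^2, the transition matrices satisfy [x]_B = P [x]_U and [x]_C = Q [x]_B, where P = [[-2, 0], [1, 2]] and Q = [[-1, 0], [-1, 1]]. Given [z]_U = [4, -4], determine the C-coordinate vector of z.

First [z]_B = P [z]_U = [-8, -4].
Then [z]_C = Q [z]_B = [8, 4].

[8, 4]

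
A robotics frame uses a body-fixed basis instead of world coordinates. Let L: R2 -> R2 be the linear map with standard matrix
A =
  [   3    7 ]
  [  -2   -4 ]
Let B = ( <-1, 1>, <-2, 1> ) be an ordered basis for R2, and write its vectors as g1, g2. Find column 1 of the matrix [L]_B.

Compute L(g1) = A g1 = <4, -2> in standard coordinates.
Then write this in B-coordinates: solve for y in y_1 g1 + y_2 g2 = <4, -2>.
This gives y = <0, -2>, which is column 1 of [L]_B.

<0, -2>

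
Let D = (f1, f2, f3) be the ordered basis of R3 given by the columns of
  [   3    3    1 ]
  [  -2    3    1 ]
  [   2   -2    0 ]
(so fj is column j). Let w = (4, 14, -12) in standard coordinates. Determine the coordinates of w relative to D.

(-2, 4, -2)

We seek scalars with c_1 f1 + ... + c_3 f3 = w; equivalently solve M c = w where the columns of M are f1, ..., f3.
Row-reducing the augmented matrix [M | w] gives c = (-2, 4, -2).
Check: -2f1 + 4f2 - 2f3 = (4, 14, -12).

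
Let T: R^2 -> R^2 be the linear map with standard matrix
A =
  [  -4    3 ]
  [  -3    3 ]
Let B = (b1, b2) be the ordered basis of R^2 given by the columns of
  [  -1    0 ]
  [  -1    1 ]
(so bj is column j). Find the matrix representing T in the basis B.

[[-1, -3], [-1, 0]]

The j-th column of [T]_B is [T(bj)]_B.
T(b1) = A b1 = [1, 0] = -b1 - b2, so column 1 is [-1, -1].
Repeating for b2 and assembling the columns gives [[-1, -3], [-1, 0]].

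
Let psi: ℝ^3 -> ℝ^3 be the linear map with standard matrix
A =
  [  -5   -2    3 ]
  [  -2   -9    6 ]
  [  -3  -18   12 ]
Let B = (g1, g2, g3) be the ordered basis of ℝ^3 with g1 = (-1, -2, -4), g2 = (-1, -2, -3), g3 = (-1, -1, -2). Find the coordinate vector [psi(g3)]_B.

(3, -1, -3)

Compute psi(g3) = A g3 = (1, -1, -3) in standard coordinates.
Then write this in B-coordinates: solve for y in y_1 g1 + ... + y_3 g3 = (1, -1, -3).
This gives y = (3, -1, -3), which is column 3 of [psi]_B.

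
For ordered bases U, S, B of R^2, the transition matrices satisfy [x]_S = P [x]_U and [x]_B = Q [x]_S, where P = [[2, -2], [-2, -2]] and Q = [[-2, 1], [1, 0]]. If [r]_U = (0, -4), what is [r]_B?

(-8, 8)

Composing the changes, [r]_B = Q P [r]_U.
Q P = [[-6, 2], [2, -2]]; applying this to (0, -4) gives (-8, 8).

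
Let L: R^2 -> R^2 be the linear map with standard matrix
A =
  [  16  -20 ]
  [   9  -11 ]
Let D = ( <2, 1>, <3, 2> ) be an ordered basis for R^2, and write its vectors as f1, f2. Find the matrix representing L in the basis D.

Let P have columns f1, f2. Then [L]_D = P^(-1) A P.
Here det P = 1, so P^(-1) is integer; computing A P first and then P^(-1)(A P) gives [[3, 1], [2, 2]].

[[3, 1], [2, 2]]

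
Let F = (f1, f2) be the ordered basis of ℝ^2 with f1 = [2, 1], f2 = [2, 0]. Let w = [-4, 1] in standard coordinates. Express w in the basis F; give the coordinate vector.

[w]_F is the unique c with M c = w, where M has columns f1, f2.
System: 2c_1 + 2c_2 = -4, c_1 + 0c_2 = 1; solving gives c_1 = 1, c_2 = -3.
Check: f1 - 3f2 = [-4, 1].

[1, -3]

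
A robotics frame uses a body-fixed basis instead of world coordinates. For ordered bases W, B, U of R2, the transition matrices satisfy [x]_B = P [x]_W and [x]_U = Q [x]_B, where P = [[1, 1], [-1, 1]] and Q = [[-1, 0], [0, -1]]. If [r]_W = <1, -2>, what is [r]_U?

<1, 3>

Apply P to get B-coordinates <-1, -3>, then Q to get U-coordinates.
The result is [r]_U = <1, 3>.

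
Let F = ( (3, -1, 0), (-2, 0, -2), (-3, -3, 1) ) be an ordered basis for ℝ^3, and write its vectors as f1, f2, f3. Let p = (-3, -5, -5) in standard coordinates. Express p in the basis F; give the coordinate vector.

We seek scalars with c_1 f1 + ... + c_3 f3 = p; equivalently solve M c = p where the columns of M are f1, ..., f3.
Row-reducing the augmented matrix [M | p] gives c = (2, 3, 1).
Check: 2f1 + 3f2 + f3 = (-3, -5, -5).

(2, 3, 1)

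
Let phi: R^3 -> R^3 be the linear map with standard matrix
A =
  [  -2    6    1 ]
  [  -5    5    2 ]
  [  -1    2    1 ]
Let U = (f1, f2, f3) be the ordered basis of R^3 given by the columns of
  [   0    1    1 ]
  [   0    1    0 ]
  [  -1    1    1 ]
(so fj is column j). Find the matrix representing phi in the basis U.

With P the matrix whose columns are f1, ..., f3, [phi]_U = P^(-1) A P.
Column by column: phi(f1) = A f1 = [-1, -2, -1]; its U-coordinates [0, -2, 1] give column 1.
Continuing for each basis vector yields [phi]_U = [[0, 3, -1], [-2, 2, -3], [1, 3, 2]].

[[0, 3, -1], [-2, 2, -3], [1, 3, 2]]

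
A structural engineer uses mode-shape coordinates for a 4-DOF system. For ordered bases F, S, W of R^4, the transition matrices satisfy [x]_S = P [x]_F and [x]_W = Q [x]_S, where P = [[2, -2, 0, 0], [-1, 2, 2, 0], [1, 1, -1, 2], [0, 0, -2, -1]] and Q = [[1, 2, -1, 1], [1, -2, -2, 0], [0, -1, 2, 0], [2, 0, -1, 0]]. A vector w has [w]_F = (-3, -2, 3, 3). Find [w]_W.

Apply P to get S-coordinates (-2, 5, -2, -9), then Q to get W-coordinates.
The result is [w]_W = (1, -8, -9, -2).

(1, -8, -9, -2)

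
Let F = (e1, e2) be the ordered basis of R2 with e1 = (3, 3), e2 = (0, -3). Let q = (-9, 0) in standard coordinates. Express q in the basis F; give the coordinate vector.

Write q = c_1 e1 + c_2 e2 and solve for the c_i.
System: 3c_1 + 0c_2 = -9, 3c_1 - 3c_2 = 0; solving gives c_1 = -3, c_2 = -3.
Check: -3e1 - 3e2 = (-9, 0).

(-3, -3)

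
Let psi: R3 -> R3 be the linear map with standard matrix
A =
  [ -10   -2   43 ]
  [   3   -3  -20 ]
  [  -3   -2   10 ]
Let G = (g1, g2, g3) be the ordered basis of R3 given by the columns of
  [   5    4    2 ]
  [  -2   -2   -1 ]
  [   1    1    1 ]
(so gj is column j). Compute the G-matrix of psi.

[[-1, 3, 3], [1, -3, 2], [-1, 2, 1]]

The j-th column of [psi]_G is [psi(gj)]_G.
psi(g1) = A g1 = <-3, 1, -1> = -g1 + g2 - g3, so column 1 is <-1, 1, -1>.
Repeating for g2, g3 and assembling the columns gives [[-1, 3, 3], [1, -3, 2], [-1, 2, 1]].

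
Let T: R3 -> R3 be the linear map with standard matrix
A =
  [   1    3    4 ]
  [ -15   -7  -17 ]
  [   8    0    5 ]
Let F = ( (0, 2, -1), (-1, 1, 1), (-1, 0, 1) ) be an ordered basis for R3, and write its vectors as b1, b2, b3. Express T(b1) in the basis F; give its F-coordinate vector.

(3, -3, 1)

Column 1 of [T]_F is the F-coordinate vector of T(b1).
In standard coordinates T(b1) = A b1 = (2, 3, -5).
Converting to F: (2, 3, -5) = 3b1 - 3b2 + b3, so the coordinate vector is (3, -3, 1).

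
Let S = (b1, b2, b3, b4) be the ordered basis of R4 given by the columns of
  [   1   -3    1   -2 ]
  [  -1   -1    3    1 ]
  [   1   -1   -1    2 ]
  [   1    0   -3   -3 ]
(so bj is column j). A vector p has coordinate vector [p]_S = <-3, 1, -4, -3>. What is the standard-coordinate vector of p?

<-4, -13, -6, 18>

The coordinates say p = -3b1 + b2 - 4b3 - 3b4; adding the scaled basis vectors gives <-4, -13, -6, 18>.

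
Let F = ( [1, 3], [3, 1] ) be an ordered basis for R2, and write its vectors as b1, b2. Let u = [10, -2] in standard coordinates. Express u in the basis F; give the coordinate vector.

[-2, 4]

[u]_F is the unique c with M c = u, where M has columns b1, b2.
System: c_1 + 3c_2 = 10, 3c_1 + c_2 = -2; solving gives c_1 = -2, c_2 = 4.
Check: -2b1 + 4b2 = [10, -2].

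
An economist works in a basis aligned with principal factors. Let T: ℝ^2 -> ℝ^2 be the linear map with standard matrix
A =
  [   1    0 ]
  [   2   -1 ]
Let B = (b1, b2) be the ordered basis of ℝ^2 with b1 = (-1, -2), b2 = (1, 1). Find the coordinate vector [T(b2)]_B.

(0, 1)

Column 2 of [T]_B is the B-coordinate vector of T(b2).
In standard coordinates T(b2) = A b2 = (1, 1).
Converting to B: (1, 1) = 0·b1 + b2, so the coordinate vector is (0, 1).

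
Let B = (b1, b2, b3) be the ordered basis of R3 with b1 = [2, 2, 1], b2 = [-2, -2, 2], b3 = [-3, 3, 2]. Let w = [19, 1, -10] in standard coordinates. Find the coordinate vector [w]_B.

[w]_B is the unique c with M c = w, where M has columns b1, ..., b3.
Row-reducing the augmented matrix [M | w] gives c = (2, -3, -3).
Check: 2b1 - 3b2 - 3b3 = [19, 1, -10].

[2, -3, -3]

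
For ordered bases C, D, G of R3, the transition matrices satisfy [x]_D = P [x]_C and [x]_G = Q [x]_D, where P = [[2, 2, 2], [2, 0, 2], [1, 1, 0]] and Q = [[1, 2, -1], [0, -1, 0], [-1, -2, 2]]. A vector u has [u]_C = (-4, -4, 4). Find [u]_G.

(0, 0, -8)

Apply P to get D-coordinates (-8, 0, -8), then Q to get G-coordinates.
The result is [u]_G = (0, 0, -8).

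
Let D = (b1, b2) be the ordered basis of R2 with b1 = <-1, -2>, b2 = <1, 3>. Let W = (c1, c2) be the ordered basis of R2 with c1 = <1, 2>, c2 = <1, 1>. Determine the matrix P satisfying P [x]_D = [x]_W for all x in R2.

Column j of P is [bj]_W, since P maps D-coordinates to W-coordinates.
Expressing b1 in W: b1 = -c1 + 0·c2, so column 1 of P is <-1, 0>.
Doing the same for each bj gives P = [[-1, 2], [0, -1]].

[[-1, 2], [0, -1]]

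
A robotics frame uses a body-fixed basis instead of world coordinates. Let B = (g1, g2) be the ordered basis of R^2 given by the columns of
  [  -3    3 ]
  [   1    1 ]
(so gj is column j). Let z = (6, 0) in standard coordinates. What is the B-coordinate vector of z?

(-1, 1)

[z]_B is the unique c with M c = z, where M has columns g1, g2.
System: -3c_1 + 3c_2 = 6, c_1 + c_2 = 0; solving gives c_1 = -1, c_2 = 1.
Check: -g1 + g2 = (6, 0).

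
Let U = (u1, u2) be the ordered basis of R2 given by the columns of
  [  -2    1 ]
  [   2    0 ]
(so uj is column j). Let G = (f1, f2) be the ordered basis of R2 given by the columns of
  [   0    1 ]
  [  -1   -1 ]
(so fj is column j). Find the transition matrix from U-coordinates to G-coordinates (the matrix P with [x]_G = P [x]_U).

[[0, -1], [-2, 1]]

Let M have columns uj and N have columns fj. Then for every x, N [x]_G = x = M [x]_U, so P = N^(-1) M.
Since det N = 1, N^(-1) has integer entries; multiplying gives P = [[0, -1], [-2, 1]].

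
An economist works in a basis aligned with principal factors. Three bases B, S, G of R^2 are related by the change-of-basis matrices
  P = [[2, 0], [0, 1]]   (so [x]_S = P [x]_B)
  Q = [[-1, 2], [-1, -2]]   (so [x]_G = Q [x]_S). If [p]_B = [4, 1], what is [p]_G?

[-6, -10]

First [p]_S = P [p]_B = [8, 1].
Then [p]_G = Q [p]_S = [-6, -10].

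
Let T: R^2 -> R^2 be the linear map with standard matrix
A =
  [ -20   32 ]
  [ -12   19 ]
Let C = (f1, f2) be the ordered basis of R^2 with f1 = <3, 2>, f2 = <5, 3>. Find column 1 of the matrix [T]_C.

<-2, 2>

Compute T(f1) = A f1 = <4, 2> in standard coordinates.
Then write this in C-coordinates: solve for y in y_1 f1 + y_2 f2 = <4, 2>.
This gives y = <-2, 2>, which is column 1 of [T]_C.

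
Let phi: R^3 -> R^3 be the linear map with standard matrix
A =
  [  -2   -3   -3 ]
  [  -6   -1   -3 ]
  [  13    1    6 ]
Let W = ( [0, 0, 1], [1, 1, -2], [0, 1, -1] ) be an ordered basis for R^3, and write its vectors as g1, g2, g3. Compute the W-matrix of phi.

With P the matrix whose columns are g1, ..., g3, [phi]_W = P^(-1) A P.
Column by column: phi(g1) = A g1 = [-3, -3, 6]; its W-coordinates [0, -3, 0] give column 1.
Continuing for each basis vector yields [phi]_W = [[0, 2, -3], [-3, 1, 0], [0, -2, 2]].

[[0, 2, -3], [-3, 1, 0], [0, -2, 2]]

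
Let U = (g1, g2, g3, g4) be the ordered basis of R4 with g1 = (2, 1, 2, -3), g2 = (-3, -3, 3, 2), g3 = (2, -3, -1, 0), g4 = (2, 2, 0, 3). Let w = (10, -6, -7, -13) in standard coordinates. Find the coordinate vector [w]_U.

We seek scalars with c_1 g1 + ... + c_4 g4 = w; equivalently solve M c = w where the columns of M are g1, ..., g4.
Gaussian elimination on [M | w] yields c = (1, -2, 3, -2).
Check: g1 - 2g2 + 3g3 - 2g4 = (10, -6, -7, -13).

(1, -2, 3, -2)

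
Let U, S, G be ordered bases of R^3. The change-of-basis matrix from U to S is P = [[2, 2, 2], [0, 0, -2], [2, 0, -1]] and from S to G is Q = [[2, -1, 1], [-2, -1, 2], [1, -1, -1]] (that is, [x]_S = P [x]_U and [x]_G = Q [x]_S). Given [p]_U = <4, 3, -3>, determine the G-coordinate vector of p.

<21, 0, -9>

Apply P to get S-coordinates <8, 6, 11>, then Q to get G-coordinates.
The result is [p]_G = <21, 0, -9>.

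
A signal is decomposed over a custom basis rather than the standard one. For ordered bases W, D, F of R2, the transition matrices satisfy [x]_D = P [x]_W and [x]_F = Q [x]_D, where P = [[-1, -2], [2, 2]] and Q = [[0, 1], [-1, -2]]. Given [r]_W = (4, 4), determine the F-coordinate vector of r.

Apply P to get D-coordinates (-12, 16), then Q to get F-coordinates.
The result is [r]_F = (16, -20).

(16, -20)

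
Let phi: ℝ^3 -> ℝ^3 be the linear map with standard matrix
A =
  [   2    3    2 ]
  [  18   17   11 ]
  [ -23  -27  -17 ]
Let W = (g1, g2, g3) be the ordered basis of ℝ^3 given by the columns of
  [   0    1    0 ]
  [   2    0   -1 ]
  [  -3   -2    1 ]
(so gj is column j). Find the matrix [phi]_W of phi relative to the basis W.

[[2, -3, -2], [0, -2, -1], [3, -2, 2]]

Let P have columns g1, ..., g3. Then [phi]_W = P^(-1) A P.
Here det P = 1, so P^(-1) is integer; computing A P first and then P^(-1)(A P) gives [[2, -3, -2], [0, -2, -1], [3, -2, 2]].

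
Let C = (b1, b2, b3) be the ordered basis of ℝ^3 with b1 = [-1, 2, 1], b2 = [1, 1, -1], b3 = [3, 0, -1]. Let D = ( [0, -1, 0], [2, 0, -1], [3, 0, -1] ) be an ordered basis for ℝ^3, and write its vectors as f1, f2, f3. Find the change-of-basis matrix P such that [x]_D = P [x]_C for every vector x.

Let M have columns bj and N have columns fj. Then for every x, N [x]_D = x = M [x]_C, so P = N^(-1) M.
Since det N = 1, N^(-1) has integer entries; multiplying gives P = [[-2, -1, 0], [-2, 2, 0], [1, -1, 1]].

[[-2, -1, 0], [-2, 2, 0], [1, -1, 1]]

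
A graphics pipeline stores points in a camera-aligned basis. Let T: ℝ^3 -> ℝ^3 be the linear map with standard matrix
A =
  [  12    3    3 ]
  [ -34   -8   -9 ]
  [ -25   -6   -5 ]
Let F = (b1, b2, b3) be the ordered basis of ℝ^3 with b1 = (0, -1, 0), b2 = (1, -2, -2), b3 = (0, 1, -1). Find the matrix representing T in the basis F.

[[-2, 3, 0], [-3, 0, 0], [0, 3, 1]]

The j-th column of [T]_F is [T(bj)]_F.
T(b1) = A b1 = (-3, 8, 6) = -2b1 - 3b2 + 0·b3, so column 1 is (-2, -3, 0).
Repeating for b2, b3 and assembling the columns gives [[-2, 3, 0], [-3, 0, 0], [0, 3, 1]].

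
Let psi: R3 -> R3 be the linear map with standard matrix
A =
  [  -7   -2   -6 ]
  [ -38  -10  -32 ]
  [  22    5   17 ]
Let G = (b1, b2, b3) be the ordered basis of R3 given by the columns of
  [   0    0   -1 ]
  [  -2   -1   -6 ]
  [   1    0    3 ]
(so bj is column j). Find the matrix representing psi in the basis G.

Let P have columns b1, ..., b3. Then [psi]_G = P^(-1) A P.
Here det P = -1, so P^(-1) is integer; computing A P first and then P^(-1)(A P) gives [[1, 1, 2], [-2, 0, 0], [2, -2, -1]].

[[1, 1, 2], [-2, 0, 0], [2, -2, -1]]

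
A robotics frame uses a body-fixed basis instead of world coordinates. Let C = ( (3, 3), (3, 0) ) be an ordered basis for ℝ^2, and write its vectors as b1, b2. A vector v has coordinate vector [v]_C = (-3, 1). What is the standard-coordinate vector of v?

v = M [v]_C, where M has columns b1, b2.
Carrying out the matrix-vector product, v = (-6, -9).

(-6, -9)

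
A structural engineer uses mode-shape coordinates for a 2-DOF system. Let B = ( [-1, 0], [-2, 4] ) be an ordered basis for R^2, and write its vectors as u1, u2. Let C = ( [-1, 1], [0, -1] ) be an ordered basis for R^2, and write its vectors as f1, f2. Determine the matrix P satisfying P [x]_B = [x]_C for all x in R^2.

Take x = uj: its B-coordinates are the j-th standard unit vector, so P e_j — column j of P — equals [uj]_C.
u1 = f1 + f2, giving column 1 = [1, 1]; repeating for each j gives P = [[1, 2], [1, -2]].

[[1, 2], [1, -2]]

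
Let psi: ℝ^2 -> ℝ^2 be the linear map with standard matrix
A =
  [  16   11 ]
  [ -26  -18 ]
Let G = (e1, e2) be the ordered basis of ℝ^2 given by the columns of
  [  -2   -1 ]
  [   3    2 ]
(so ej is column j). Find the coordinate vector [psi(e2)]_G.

[-2, -2]

Compute psi(e2) = A e2 = [6, -10] in standard coordinates.
Then write this in G-coordinates: solve for y in y_1 e1 + y_2 e2 = [6, -10].
This gives y = [-2, -2], which is column 2 of [psi]_G.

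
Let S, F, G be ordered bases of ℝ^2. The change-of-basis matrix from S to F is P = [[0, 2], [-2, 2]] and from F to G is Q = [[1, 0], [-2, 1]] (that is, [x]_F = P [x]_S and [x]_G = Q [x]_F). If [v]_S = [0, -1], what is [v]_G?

First [v]_F = P [v]_S = [-2, -2].
Then [v]_G = Q [v]_F = [-2, 2].

[-2, 2]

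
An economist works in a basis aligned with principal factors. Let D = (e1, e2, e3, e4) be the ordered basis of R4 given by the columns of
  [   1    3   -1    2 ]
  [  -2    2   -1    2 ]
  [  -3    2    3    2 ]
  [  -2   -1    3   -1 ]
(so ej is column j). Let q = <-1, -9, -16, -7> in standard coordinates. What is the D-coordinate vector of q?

<3, -1, -1, -1>

[q]_D is the unique c with M c = q, where M has columns e1, ..., e4.
Gaussian elimination on [M | q] yields c = (3, -1, -1, -1).
Check: 3e1 - e2 - e3 - e4 = <-1, -9, -16, -7>.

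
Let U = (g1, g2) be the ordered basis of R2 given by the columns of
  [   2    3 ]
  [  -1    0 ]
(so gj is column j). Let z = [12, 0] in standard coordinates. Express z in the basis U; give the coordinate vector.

[z]_U is the unique c with M c = z, where M has columns g1, g2.
System: 2c_1 + 3c_2 = 12, -c_1 + 0c_2 = 0; solving gives c_1 = 0, c_2 = 4.
Check: 0·g1 + 4g2 = [12, 0].

[0, 4]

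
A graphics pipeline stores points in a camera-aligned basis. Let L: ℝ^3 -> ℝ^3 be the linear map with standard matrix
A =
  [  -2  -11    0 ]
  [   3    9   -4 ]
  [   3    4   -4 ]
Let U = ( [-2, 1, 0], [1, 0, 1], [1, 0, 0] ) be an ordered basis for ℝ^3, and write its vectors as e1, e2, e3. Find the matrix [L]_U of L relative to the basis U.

Let P have columns e1, ..., e3. Then [L]_U = P^(-1) A P.
Here det P = 1, so P^(-1) is integer; computing A P first and then P^(-1)(A P) gives [[3, -1, 3], [-2, -1, 3], [1, -3, 1]].

[[3, -1, 3], [-2, -1, 3], [1, -3, 1]]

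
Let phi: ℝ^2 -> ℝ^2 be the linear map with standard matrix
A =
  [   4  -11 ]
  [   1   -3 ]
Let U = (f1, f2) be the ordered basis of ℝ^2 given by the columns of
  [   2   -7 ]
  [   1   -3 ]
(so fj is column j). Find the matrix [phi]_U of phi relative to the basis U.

Let P have columns f1, f2. Then [phi]_U = P^(-1) A P.
Here det P = 1, so P^(-1) is integer; computing A P first and then P^(-1)(A P) gives [[2, -1], [1, -1]].

[[2, -1], [1, -1]]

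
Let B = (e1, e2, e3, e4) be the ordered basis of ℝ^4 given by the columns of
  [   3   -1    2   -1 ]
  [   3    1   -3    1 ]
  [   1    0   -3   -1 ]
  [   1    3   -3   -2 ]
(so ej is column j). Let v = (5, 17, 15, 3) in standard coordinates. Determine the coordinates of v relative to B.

[v]_B is the unique c with M c = v, where M has columns e1, ..., e4.
Solving this 4x4 system gives c = (3, -4, -4, 0).
Check: 3e1 - 4e2 - 4e3 + 0·e4 = (5, 17, 15, 3).

(3, -4, -4, 0)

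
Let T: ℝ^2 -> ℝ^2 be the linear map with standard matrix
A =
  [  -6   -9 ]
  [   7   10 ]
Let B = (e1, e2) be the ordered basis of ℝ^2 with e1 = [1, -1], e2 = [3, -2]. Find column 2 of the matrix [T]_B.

[-3, 1]

Column 2 of [T]_B is the B-coordinate vector of T(e2).
In standard coordinates T(e2) = A e2 = [0, 1].
Converting to B: [0, 1] = -3e1 + e2, so the coordinate vector is [-3, 1].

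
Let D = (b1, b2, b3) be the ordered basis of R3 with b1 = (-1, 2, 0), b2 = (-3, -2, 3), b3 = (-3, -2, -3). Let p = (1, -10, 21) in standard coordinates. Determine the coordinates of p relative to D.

We seek scalars with c_1 b1 + ... + c_3 b3 = p; equivalently solve M c = p where the columns of M are b1, ..., b3.
Solving this 3x3 system gives c = (-4, 4, -3).
Check: -4b1 + 4b2 - 3b3 = (1, -10, 21).

(-4, 4, -3)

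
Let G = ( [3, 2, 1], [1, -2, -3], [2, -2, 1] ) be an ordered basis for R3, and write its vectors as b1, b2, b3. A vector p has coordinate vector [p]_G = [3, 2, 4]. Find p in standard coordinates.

[19, -6, 1]

The coordinates say p = 3b1 + 2b2 + 4b3; adding the scaled basis vectors gives [19, -6, 1].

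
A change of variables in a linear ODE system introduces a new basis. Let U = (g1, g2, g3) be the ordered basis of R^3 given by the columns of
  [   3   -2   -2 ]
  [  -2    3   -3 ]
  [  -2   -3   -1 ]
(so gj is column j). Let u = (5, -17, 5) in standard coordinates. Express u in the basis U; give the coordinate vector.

(1, -3, 2)

Write u = c_1 g1 + ... + c_3 g3 and solve for the c_i.
Row-reducing the augmented matrix [M | u] gives c = (1, -3, 2).
Check: g1 - 3g2 + 2g3 = (5, -17, 5).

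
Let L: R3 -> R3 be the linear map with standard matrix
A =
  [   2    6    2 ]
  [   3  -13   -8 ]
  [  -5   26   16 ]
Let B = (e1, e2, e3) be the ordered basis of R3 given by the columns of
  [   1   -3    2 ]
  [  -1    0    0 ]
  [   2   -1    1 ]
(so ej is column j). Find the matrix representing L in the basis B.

With P the matrix whose columns are e1, ..., e3, [L]_B = P^(-1) A P.
Column by column: L(e1) = A e1 = [0, 0, 1]; its B-coordinates [0, 2, 3] give column 1.
Continuing for each basis vector yields [L]_B = [[0, 1, 2], [2, 3, 0], [3, 0, 2]].

[[0, 1, 2], [2, 3, 0], [3, 0, 2]]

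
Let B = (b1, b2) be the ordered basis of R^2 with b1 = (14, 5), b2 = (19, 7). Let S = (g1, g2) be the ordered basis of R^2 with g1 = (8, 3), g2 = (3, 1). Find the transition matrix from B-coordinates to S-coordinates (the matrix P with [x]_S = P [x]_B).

[[1, 2], [2, 1]]

Take x = bj: its B-coordinates are the j-th standard unit vector, so P e_j — column j of P — equals [bj]_S.
b1 = g1 + 2g2, giving column 1 = (1, 2); repeating for each j gives P = [[1, 2], [2, 1]].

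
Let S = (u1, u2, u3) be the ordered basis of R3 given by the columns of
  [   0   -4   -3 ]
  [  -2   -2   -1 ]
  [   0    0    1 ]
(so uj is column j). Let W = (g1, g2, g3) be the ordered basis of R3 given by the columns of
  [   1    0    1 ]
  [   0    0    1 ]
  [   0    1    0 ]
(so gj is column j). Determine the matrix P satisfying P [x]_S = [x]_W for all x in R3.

Take x = uj: its S-coordinates are the j-th standard unit vector, so P e_j — column j of P — equals [uj]_W.
u1 = 2g1 + 0·g2 - 2g3, giving column 1 = (2, 0, -2); repeating for each j gives P = [[2, -2, -2], [0, 0, 1], [-2, -2, -1]].

[[2, -2, -2], [0, 0, 1], [-2, -2, -1]]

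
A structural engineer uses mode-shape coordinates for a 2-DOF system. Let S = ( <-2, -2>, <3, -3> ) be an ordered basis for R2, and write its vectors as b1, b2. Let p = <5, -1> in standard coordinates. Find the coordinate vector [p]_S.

We seek scalars with c_1 b1 + c_2 b2 = p; equivalently solve M c = p where the columns of M are b1, b2.
System: -2c_1 + 3c_2 = 5, -2c_1 - 3c_2 = -1; solving gives c_1 = -1, c_2 = 1.
Check: -b1 + b2 = <5, -1>.

<-1, 1>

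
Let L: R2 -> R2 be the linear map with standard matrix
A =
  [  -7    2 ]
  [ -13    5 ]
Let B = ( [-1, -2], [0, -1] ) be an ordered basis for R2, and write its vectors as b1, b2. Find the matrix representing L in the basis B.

Let P have columns b1, b2. Then [L]_B = P^(-1) A P.
Here det P = 1, so P^(-1) is integer; computing A P first and then P^(-1)(A P) gives [[-3, 2], [3, 1]].

[[-3, 2], [3, 1]]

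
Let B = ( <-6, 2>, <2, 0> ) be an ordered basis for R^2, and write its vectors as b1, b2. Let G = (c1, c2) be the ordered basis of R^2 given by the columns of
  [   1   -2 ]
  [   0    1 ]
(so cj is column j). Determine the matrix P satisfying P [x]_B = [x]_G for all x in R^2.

Column j of P is [bj]_G, since P maps B-coordinates to G-coordinates.
Expressing b1 in G: b1 = -2c1 + 2c2, so column 1 of P is <-2, 2>.
Doing the same for each bj gives P = [[-2, 2], [2, 0]].

[[-2, 2], [2, 0]]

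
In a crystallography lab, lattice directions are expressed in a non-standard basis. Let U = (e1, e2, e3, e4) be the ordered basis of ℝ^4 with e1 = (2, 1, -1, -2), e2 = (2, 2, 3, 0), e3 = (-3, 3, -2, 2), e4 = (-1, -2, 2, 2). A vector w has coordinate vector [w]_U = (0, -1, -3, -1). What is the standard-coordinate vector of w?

w = M [w]_U, where M has columns e1, ..., e4.
Carrying out the matrix-vector product, w = (8, -9, 1, -8).

(8, -9, 1, -8)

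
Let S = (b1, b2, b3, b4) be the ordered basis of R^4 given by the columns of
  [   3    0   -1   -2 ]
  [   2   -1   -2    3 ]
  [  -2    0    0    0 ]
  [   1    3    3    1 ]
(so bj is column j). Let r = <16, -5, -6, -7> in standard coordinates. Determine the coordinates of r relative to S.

We seek scalars with c_1 b1 + ... + c_4 b4 = r; equivalently solve M c = r where the columns of M are b1, ..., b4.
Row-reducing the augmented matrix [M | r] gives c = (3, -3, 1, -4).
Check: 3b1 - 3b2 + b3 - 4b4 = <16, -5, -6, -7>.

<3, -3, 1, -4>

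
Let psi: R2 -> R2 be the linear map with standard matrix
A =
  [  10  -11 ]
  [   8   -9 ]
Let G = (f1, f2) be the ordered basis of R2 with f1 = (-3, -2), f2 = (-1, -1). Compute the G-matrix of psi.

[[2, 0], [2, -1]]

The j-th column of [psi]_G is [psi(fj)]_G.
psi(f1) = A f1 = (-8, -6) = 2f1 + 2f2, so column 1 is (2, 2).
Repeating for f2 and assembling the columns gives [[2, 0], [2, -1]].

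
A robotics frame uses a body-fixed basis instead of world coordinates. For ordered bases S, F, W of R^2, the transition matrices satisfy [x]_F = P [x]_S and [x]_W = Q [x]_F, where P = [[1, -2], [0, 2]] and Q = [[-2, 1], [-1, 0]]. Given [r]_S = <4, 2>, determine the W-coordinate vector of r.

<4, 0>

Composing the changes, [r]_W = Q P [r]_S.
Q P = [[-2, 6], [-1, 2]]; applying this to <4, 2> gives <4, 0>.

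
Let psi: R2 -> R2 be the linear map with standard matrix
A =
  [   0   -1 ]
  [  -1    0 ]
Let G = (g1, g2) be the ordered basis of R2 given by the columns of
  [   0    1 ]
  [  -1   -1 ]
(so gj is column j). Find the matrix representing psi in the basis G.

[[-1, 0], [1, 1]]

The j-th column of [psi]_G is [psi(gj)]_G.
psi(g1) = A g1 = <1, 0> = -g1 + g2, so column 1 is <-1, 1>.
Repeating for g2 and assembling the columns gives [[-1, 0], [1, 1]].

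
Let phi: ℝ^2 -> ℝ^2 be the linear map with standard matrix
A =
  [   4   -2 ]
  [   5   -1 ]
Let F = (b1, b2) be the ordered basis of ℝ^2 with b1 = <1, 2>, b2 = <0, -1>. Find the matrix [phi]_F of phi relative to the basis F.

[[0, 2], [-3, 3]]

With P the matrix whose columns are b1, b2, [phi]_F = P^(-1) A P.
Column by column: phi(b1) = A b1 = <0, 3>; its F-coordinates <0, -3> give column 1.
Continuing for each basis vector yields [phi]_F = [[0, 2], [-3, 3]].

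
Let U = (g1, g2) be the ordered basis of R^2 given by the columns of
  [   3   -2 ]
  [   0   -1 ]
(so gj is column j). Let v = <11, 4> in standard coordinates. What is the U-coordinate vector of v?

Write v = c_1 g1 + c_2 g2 and solve for the c_i.
System: 3c_1 - 2c_2 = 11, 0c_1 - c_2 = 4; solving gives c_1 = 1, c_2 = -4.
Check: g1 - 4g2 = <11, 4>.

<1, -4>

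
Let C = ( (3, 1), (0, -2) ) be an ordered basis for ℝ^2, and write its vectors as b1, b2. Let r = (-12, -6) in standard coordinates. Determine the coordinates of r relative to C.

We seek scalars with c_1 b1 + c_2 b2 = r; equivalently solve M c = r where the columns of M are b1, b2.
System: 3c_1 + 0c_2 = -12, c_1 - 2c_2 = -6; solving gives c_1 = -4, c_2 = 1.
Check: -4b1 + b2 = (-12, -6).

(-4, 1)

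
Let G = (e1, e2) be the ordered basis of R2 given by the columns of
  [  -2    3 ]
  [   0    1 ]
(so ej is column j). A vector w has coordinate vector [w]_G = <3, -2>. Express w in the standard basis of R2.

The coordinates say w = 3e1 - 2e2; adding the scaled basis vectors gives <-12, -2>.

<-12, -2>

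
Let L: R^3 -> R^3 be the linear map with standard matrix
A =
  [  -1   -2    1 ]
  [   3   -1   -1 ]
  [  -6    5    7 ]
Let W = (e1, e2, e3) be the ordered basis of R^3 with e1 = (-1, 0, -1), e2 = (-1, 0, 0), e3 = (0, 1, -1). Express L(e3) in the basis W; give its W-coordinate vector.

(2, 1, 0)

Compute L(e3) = A e3 = (-3, 0, -2) in standard coordinates.
Then write this in W-coordinates: solve for y in y_1 e1 + ... + y_3 e3 = (-3, 0, -2).
This gives y = (2, 1, 0), which is column 3 of [L]_W.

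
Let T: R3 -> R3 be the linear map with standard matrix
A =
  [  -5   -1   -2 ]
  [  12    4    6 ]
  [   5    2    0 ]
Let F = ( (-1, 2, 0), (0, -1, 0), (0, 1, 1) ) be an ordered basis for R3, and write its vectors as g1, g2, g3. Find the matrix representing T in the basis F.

[[-3, -1, 3], [-3, 0, -2], [-1, -2, 2]]

With P the matrix whose columns are g1, ..., g3, [T]_F = P^(-1) A P.
Column by column: T(g1) = A g1 = (3, -4, -1); its F-coordinates (-3, -3, -1) give column 1.
Continuing for each basis vector yields [T]_F = [[-3, -1, 3], [-3, 0, -2], [-1, -2, 2]].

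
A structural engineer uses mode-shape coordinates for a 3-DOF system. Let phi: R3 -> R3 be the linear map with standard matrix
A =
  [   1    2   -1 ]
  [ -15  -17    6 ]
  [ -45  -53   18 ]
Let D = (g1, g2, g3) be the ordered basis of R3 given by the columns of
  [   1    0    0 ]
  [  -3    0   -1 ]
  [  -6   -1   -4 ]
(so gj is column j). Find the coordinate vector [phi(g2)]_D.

[1, 0, 3]

Column 2 of [phi]_D is the D-coordinate vector of phi(g2).
In standard coordinates phi(g2) = A g2 = [1, -6, -18].
Converting to D: [1, -6, -18] = g1 + 0·g2 + 3g3, so the coordinate vector is [1, 0, 3].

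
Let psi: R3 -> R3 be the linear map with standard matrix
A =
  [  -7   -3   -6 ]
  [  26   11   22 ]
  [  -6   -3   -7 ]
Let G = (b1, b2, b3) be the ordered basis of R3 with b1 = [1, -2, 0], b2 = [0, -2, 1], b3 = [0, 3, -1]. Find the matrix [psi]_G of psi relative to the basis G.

Let P have columns b1, ..., b3. Then [psi]_G = P^(-1) A P.
Here det P = -1, so P^(-1) is integer; computing A P first and then P^(-1)(A P) gives [[-1, 0, -3], [2, -3, -1], [2, -2, 1]].

[[-1, 0, -3], [2, -3, -1], [2, -2, 1]]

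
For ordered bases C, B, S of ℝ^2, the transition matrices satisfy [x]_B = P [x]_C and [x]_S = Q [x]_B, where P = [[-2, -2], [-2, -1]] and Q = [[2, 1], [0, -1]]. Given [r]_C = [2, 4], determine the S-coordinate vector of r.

First [r]_B = P [r]_C = [-12, -8].
Then [r]_S = Q [r]_B = [-32, 8].

[-32, 8]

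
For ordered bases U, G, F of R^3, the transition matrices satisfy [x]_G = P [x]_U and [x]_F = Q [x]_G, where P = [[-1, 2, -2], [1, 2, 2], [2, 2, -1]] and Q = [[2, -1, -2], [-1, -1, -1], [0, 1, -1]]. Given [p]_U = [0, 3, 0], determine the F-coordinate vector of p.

[-6, -18, 0]

First [p]_G = P [p]_U = [6, 6, 6].
Then [p]_F = Q [p]_G = [-6, -18, 0].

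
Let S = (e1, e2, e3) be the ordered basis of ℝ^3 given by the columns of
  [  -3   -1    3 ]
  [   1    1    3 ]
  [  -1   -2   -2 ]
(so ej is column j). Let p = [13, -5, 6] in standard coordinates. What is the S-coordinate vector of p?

[-4, -1, 0]

[p]_S is the unique c with M c = p, where M has columns e1, ..., e3.
Gaussian elimination on [M | p] yields c = (-4, -1, 0).
Check: -4e1 - e2 + 0·e3 = [13, -5, 6].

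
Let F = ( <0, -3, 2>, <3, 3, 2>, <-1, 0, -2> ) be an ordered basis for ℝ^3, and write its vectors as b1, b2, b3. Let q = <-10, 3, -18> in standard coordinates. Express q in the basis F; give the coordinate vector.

We seek scalars with c_1 b1 + ... + c_3 b3 = q; equivalently solve M c = q where the columns of M are b1, ..., b3.
Row-reducing the augmented matrix [M | q] gives c = (-3, -2, 4).
Check: -3b1 - 2b2 + 4b3 = <-10, 3, -18>.

<-3, -2, 4>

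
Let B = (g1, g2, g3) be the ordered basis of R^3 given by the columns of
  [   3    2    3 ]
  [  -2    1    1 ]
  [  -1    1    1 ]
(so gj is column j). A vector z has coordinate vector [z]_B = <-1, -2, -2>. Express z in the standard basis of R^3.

<-13, -2, -3>

The coordinates say z = -g1 - 2g2 - 2g3; adding the scaled basis vectors gives <-13, -2, -3>.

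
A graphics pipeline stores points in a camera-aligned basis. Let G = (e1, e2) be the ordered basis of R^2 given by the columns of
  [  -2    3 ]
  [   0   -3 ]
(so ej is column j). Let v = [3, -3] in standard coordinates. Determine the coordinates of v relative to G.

[0, 1]

[v]_G is the unique c with M c = v, where M has columns e1, e2.
System: -2c_1 + 3c_2 = 3, 0c_1 - 3c_2 = -3; solving gives c_1 = 0, c_2 = 1.
Check: 0·e1 + e2 = [3, -3].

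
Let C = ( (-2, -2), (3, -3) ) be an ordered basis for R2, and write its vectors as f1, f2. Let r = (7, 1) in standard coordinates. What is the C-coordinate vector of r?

(-2, 1)

[r]_C is the unique c with M c = r, where M has columns f1, f2.
System: -2c_1 + 3c_2 = 7, -2c_1 - 3c_2 = 1; solving gives c_1 = -2, c_2 = 1.
Check: -2f1 + f2 = (7, 1).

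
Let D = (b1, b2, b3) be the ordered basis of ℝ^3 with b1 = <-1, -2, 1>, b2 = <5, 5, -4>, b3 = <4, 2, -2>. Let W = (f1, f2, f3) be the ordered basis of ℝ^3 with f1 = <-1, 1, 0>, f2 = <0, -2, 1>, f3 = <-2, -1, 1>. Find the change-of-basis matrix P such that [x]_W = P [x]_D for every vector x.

Column j of P is [bj]_W, since P maps D-coordinates to W-coordinates.
Expressing b1 in W: b1 = -f1 + 0·f2 + f3, so column 1 of P is <-1, 0, 1>.
Doing the same for each bj gives P = [[-1, -1, 0], [0, -2, 0], [1, -2, -2]].

[[-1, -1, 0], [0, -2, 0], [1, -2, -2]]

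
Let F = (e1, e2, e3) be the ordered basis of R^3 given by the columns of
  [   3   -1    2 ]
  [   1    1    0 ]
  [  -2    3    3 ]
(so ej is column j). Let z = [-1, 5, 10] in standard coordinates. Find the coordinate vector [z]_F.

[1, 4, 0]

[z]_F is the unique c with M c = z, where M has columns e1, ..., e3.
Gaussian elimination on [M | z] yields c = (1, 4, 0).
Check: e1 + 4e2 + 0·e3 = [-1, 5, 10].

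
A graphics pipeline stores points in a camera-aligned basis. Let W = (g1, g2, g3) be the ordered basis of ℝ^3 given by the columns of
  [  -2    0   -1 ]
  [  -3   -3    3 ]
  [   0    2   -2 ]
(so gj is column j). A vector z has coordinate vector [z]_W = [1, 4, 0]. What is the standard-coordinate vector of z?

[-2, -15, 8]

z = M [z]_W, where M has columns g1, ..., g3.
Carrying out the matrix-vector product, z = [-2, -15, 8].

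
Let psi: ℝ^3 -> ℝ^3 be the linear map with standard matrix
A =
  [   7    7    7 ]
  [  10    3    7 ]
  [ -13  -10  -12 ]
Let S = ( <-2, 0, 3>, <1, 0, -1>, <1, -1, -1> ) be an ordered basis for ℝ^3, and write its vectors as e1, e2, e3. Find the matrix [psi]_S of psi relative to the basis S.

[[-3, -1, 2], [2, 1, -3], [-1, -3, 0]]

Let P have columns e1, ..., e3. Then [psi]_S = P^(-1) A P.
Here det P = -1, so P^(-1) is integer; computing A P first and then P^(-1)(A P) gives [[-3, -1, 2], [2, 1, -3], [-1, -3, 0]].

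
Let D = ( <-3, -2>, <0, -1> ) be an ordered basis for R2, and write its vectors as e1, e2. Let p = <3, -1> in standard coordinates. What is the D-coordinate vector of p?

We seek scalars with c_1 e1 + c_2 e2 = p; equivalently solve M c = p where the columns of M are e1, e2.
System: -3c_1 + 0c_2 = 3, -2c_1 - c_2 = -1; solving gives c_1 = -1, c_2 = 3.
Check: -e1 + 3e2 = <3, -1>.

<-1, 3>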